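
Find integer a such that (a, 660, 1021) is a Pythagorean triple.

a² = c² - b² = 1021² - 660² = 1042441 - 435600 = 606841
a = sqrt(606841) = 779

779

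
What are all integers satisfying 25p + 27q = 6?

Step 1: Compute gcd(25, 27) = 1.
Since 1 divides 6, solutions exist.

Step 2: Find a particular solution using extended Euclidean algorithm.
We get p₀ = 78, q₀ = -72.
Check: 25*78 + 27*-72 = 6 = 6 ✓

Step 3: Write the general solution.
p = 78 + (27/1)t = 78 + 27t
q = -72 - (25/1)t = -72 - 25t
for any integer t.

p = 78 + 27t, q = -72 - 25t for integer t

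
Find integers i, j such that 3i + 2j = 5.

Step 1: Check solvability.
gcd(3, 2) = 1
Since 1 divides 5, solutions exist.

Step 2: Apply extended Euclidean algorithm to find gcd.
We find integers such that 3*x0 + 2*y0 = 1

Step 3: Scale the particular solution.
Multiply by 5/1 = 5:
i = 5, j = -5

Step 4: Verify.
3*(5) + 2*(-5) = 5 = 5 ✓

i = 5, j = -5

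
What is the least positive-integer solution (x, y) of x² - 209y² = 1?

We seek the smallest positive integers (x, y) with x² - 209y² = 1, i.e., x² = 209y² + 1.
Try successive y values:
y = 1: x² = 209·1² + 1 = 210, not a perfect square
y = 2: x² = 209·2² + 1 = 837, not a perfect square
y = 3: x² = 209·3² + 1 = 1882, not a perfect square
... continuing the search (or via continued fractions) ...
y = 3220: x² = 209·3220² + 1 = 2166995601, x = 46551 ✓

Verify: 46551² - 209·3220² = 2166995601 - 2166995600 = 1 ✓

x = 46551, y = 3220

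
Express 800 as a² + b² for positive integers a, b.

We need to find integers a, b > 0 such that a² + b² = 800.
Trying a = 4: b² = 800 - 4² = 800 - 16 = 784
b = 28
Check: 4² + 28² = 16 + 784 = 800 ✓

800 = 4² + 28²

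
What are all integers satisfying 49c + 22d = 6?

Step 1: Compute gcd(49, 22) = 1.
Since 1 divides 6, solutions exist.

Step 2: Find a particular solution using extended Euclidean algorithm.
We get c₀ = 54, d₀ = -120.
Check: 49*54 + 22*-120 = 6 = 6 ✓

Step 3: Write the general solution.
c = 54 + (22/1)t = 54 + 22t
d = -120 - (49/1)t = -120 - 49t
for any integer t.

c = 54 + 22t, d = -120 - 49t for integer t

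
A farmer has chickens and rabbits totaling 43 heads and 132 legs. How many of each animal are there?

Let c = chickens, r = rabbits.
Heads: c + r = 43
Legs: 2c + 4r = 132
From the first equation, c = 43 - r. Substitute:
2(43 - r) + 4r = 132
86 + 2r = 132
r = (132 - 86)/2 = 23
c = 43 - 23 = 20

Chickens: 20, Rabbits: 23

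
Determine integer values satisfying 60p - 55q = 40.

Step 1: Check solvability.
gcd(60, 55) = 5
Since 5 divides 40, solutions exist.

Step 2: Apply extended Euclidean algorithm to find gcd.
We find integers such that 60*x0 + 55*y0 = 5

Step 3: Scale the particular solution.
Multiply by 40/5 = 8:
p = 8, q = 8

Step 4: Verify.
60*(8) - 55*(8) = 40 = 40 ✓

p = 8, q = 8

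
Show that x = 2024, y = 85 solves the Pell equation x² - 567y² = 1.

Compute x² = 2024² = 4096576
Compute 567y² = 567·85² = 567·7225 = 4096575
x² - 567y² = 4096576 - 4096575 = 1
Since this equals 1, (2024, 85) is a solution.

Yes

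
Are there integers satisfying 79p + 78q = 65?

Step 1: Compute gcd(79, 78).
gcd(79, 78) = 1

Step 2: Check divisibility.
Does 1 divide 65? 65 = 1 x 65, so yes.

By the theorem on linear Diophantine equations, 79p + 78q = 65 has integer solutions if and only if gcd(79, 78) divides 65. Since 1 | 65, solutions exist.

Yes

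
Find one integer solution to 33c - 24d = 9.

Step 1: Check solvability.
gcd(33, 24) = 3
Since 3 divides 9, solutions exist.

Step 2: Apply extended Euclidean algorithm to find gcd.
We find integers such that 33*x0 + 24*y0 = 3

Step 3: Scale the particular solution.
Multiply by 9/3 = 3:
c = 9, d = 12

Step 4: Verify.
33*(9) - 24*(12) = 9 = 9 ✓

c = 9, d = 12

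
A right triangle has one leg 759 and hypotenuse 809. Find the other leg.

b² = c² - a² = 654481 - 576081 = 78400
b = 280

280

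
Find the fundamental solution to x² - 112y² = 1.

We seek the smallest positive integers (x, y) with x² - 112y² = 1, i.e., x² = 112y² + 1.
Try successive y values:
y = 1: x² = 112·1² + 1 = 113, not a perfect square
y = 2: x² = 112·2² + 1 = 449, not a perfect square
y = 3: x² = 112·3² + 1 = 1009, not a perfect square
... continuing the search (or via continued fractions) ...
y = 12: x² = 112·12² + 1 = 16129, x = 127 ✓

Verify: 127² - 112·12² = 16129 - 16128 = 1 ✓

x = 127, y = 12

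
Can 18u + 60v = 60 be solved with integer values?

Step 1: Compute gcd(18, 60).
gcd(18, 60) = 6

Step 2: Check divisibility.
Does 6 divide 60? 60 = 6 x 10, so yes.

By the theorem on linear Diophantine equations, 18u + 60v = 60 has integer solutions if and only if gcd(18, 60) divides 60. Since 6 | 60, solutions exist.

Yes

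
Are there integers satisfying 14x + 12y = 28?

Step 1: Compute gcd(14, 12).
gcd(14, 12) = 2

Step 2: Check divisibility.
Does 2 divide 28? 28 = 2 x 14, so yes.

By the theorem on linear Diophantine equations, 14x + 12y = 28 has integer solutions if and only if gcd(14, 12) divides 28. Since 2 | 28, solutions exist.

Yes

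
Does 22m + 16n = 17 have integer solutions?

Step 1: Compute gcd(22, 16).
gcd(22, 16) = 2

Step 2: Check divisibility.
Does 2 divide 17? 17 = 2 x 8 + 1, so no.

By the theorem on linear Diophantine equations, 22m + 16n = 17 has integer solutions if and only if gcd(22, 16) divides 17. Since 2 does not divide 17, no solutions exist.

No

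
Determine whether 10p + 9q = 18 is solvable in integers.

Step 1: Compute gcd(10, 9).
gcd(10, 9) = 1

Step 2: Check divisibility.
Does 1 divide 18? 18 = 1 x 18, so yes.

By the theorem on linear Diophantine equations, 10p + 9q = 18 has integer solutions if and only if gcd(10, 9) divides 18. Since 1 | 18, solutions exist.

Yes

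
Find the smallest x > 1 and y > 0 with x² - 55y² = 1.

We seek the smallest positive integers (x, y) with x² - 55y² = 1, i.e., x² = 55y² + 1.
Try successive y values:
y = 1: x² = 55·1² + 1 = 56, not a perfect square
y = 2: x² = 55·2² + 1 = 221, not a perfect square
y = 3: x² = 55·3² + 1 = 496, not a perfect square
... continuing the search (or via continued fractions) ...
y = 12: x² = 55·12² + 1 = 7921, x = 89 ✓

Verify: 89² - 55·12² = 7921 - 7920 = 1 ✓

x = 89, y = 12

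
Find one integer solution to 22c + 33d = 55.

Step 1: Check solvability.
gcd(22, 33) = 11
Since 11 divides 55, solutions exist.

Step 2: Apply extended Euclidean algorithm to find gcd.
We find integers such that 22*x0 + 33*y0 = 11

Step 3: Scale the particular solution.
Multiply by 55/11 = 5:
c = -5, d = 5

Step 4: Verify.
22*(-5) + 33*(5) = 55 = 55 ✓

c = -5, d = 5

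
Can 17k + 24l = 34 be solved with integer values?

Step 1: Compute gcd(17, 24).
gcd(17, 24) = 1

Step 2: Check divisibility.
Does 1 divide 34? 34 = 1 x 34, so yes.

By the theorem on linear Diophantine equations, 17k + 24l = 34 has integer solutions if and only if gcd(17, 24) divides 34. Since 1 | 34, solutions exist.

Yes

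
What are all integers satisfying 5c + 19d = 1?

Step 1: Compute gcd(5, 19) = 1.
Since 1 divides 1, solutions exist.

Step 2: Find a particular solution using extended Euclidean algorithm.
We get c₀ = 4, d₀ = -1.
Check: 5*4 + 19*-1 = 1 = 1 ✓

Step 3: Write the general solution.
c = 4 + (19/1)t = 4 + 19t
d = -1 - (5/1)t = -1 - 5t
for any integer t.

c = 4 + 19t, d = -1 - 5t for integer t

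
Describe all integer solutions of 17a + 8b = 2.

Step 1: Compute gcd(17, 8) = 1.
Since 1 divides 2, solutions exist.

Step 2: Find a particular solution using extended Euclidean algorithm.
We get a₀ = 2, b₀ = -4.
Check: 17*2 + 8*-4 = 2 = 2 ✓

Step 3: Write the general solution.
a = 2 + (8/1)t = 2 + 8t
b = -4 - (17/1)t = -4 - 17t
for any integer t.

a = 2 + 8t, b = -4 - 17t for integer t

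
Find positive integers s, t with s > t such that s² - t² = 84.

Factor: s² - t² = (s+t)(s-t) = 84.
We need two factors of 84 with the same parity.
Use s+t = 42 and s-t = 2 (product 42·2 = 84).
Adding: 2s = 44, so s = 22.
Subtracting: 2t = 40, so t = 20.
Check: 22² - 20² = 484 - 400 = 84 ✓

s = 22, t = 20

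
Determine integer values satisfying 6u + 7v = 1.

Step 1: Check solvability.
gcd(6, 7) = 1
Since 1 divides 1, solutions exist.

Step 2: Apply extended Euclidean algorithm to find gcd.
We find integers such that 6*x0 + 7*y0 = 1

Step 3: Scale the particular solution.
Multiply by 1/1 = 1:
u = -1, v = 1

Step 4: Verify.
6*(-1) + 7*(1) = 1 = 1 ✓

u = -1, v = 1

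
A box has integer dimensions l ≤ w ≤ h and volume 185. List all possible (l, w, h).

Iterate l from 1 to ⌊185^(1/3)⌋. For each l dividing 185, iterate w ≥ l with w dividing 185/l, and set h = 185/(l·w).
Triples found (2): (1×1×185), (1×5×37)

(1×1×185), (1×5×37)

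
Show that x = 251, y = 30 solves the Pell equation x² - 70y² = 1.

Compute x² = 251² = 63001
Compute 70y² = 70·30² = 70·900 = 63000
x² - 70y² = 63001 - 63000 = 1
Since this equals 1, (251, 30) is a solution.

Yes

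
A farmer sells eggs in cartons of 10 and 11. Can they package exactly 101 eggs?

We need non-negative a, b with 10a + 11b = 101.
gcd(10, 11) = 1 divides 101.
Try a = 9: 11b = 101 - 90 = 11, so b = 1.
One way: 9 cartons of 10 and 1 cartons of 11.

Yes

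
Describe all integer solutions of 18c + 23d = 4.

Step 1: Compute gcd(18, 23) = 1.
Since 1 divides 4, solutions exist.

Step 2: Find a particular solution using extended Euclidean algorithm.
We get c₀ = 36, d₀ = -28.
Check: 18*36 + 23*-28 = 4 = 4 ✓

Step 3: Write the general solution.
c = 36 + (23/1)t = 36 + 23t
d = -28 - (18/1)t = -28 - 18t
for any integer t.

c = 36 + 23t, d = -28 - 18t for integer t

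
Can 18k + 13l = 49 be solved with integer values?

Step 1: Compute gcd(18, 13).
gcd(18, 13) = 1

Step 2: Check divisibility.
Does 1 divide 49? 49 = 1 x 49, so yes.

By the theorem on linear Diophantine equations, 18k + 13l = 49 has integer solutions if and only if gcd(18, 13) divides 49. Since 1 | 49, solutions exist.

Yes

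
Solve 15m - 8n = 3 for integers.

Step 1: Check solvability.
gcd(15, 8) = 1
Since 1 divides 3, solutions exist.

Step 2: Apply extended Euclidean algorithm to find gcd.
We find integers such that 15*x0 + 8*y0 = 1

Step 3: Scale the particular solution.
Multiply by 3/1 = 3:
m = -3, n = -6

Step 4: Verify.
15*(-3) - 8*(-6) = 3 = 3 ✓

m = -3, n = -6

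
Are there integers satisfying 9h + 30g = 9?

Step 1: Compute gcd(9, 30).
gcd(9, 30) = 3

Step 2: Check divisibility.
Does 3 divide 9? 9 = 3 x 3, so yes.

By the theorem on linear Diophantine equations, 9h + 30g = 9 has integer solutions if and only if gcd(9, 30) divides 9. Since 3 | 9, solutions exist.

Yes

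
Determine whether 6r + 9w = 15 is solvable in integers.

Step 1: Compute gcd(6, 9).
gcd(6, 9) = 3

Step 2: Check divisibility.
Does 3 divide 15? 15 = 3 x 5, so yes.

By the theorem on linear Diophantine equations, 6r + 9w = 15 has integer solutions if and only if gcd(6, 9) divides 15. Since 3 | 15, solutions exist.

Yes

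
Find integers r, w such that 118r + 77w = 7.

Step 1: Check solvability.
gcd(118, 77) = 1
Since 1 divides 7, solutions exist.

Step 2: Apply extended Euclidean algorithm to find gcd.
We find integers such that 118*x0 + 77*y0 = 1

Step 3: Scale the particular solution.
Multiply by 7/1 = 7:
r = -105, w = 161

Step 4: Verify.
118*(-105) + 77*(161) = 7 = 7 ✓

r = -105, w = 161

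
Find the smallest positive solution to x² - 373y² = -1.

We need x² = 373y² - 1. Try successive y:
y = 1: x² = 373·1² - 1 = 372, not a perfect square
y = 2: x² = 373·2² - 1 = 1491, not a perfect square
y = 3: x² = 373·3² - 1 = 3356, not a perfect square
...
y = 265: x² = 373·265² - 1 = 26193924 = 5118² ✓
Check: 5118² - 373·265² = 26193924 - 26193925 = -1 ✓

x = 5118, y = 265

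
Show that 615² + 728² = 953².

Compute a² + b² = 615² + 728² = 378225 + 529984 = 908209
Compute c² = 953² = 908209
Since 908209 = 908209, confirmed.

Yes, it is a Pythagorean triple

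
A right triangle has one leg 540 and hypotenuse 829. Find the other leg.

a² = c² - b² = 687241 - 291600 = 395641
a = 629

629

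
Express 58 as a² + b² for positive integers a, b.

We need to find integers a, b > 0 such that a² + b² = 58.
Trying a = 3: b² = 58 - 3² = 58 - 9 = 49
b = 7
Check: 3² + 7² = 9 + 49 = 58 ✓

58 = 3² + 7²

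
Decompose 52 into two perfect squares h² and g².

We need to find integers h, g > 0 such that h² + g² = 52.
Trying h = 4: g² = 52 - 4² = 52 - 16 = 36
g = 6
Check: 4² + 6² = 16 + 36 = 52 ✓

52 = 4² + 6²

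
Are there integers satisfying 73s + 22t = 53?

Step 1: Compute gcd(73, 22).
gcd(73, 22) = 1

Step 2: Check divisibility.
Does 1 divide 53? 53 = 1 x 53, so yes.

By the theorem on linear Diophantine equations, 73s + 22t = 53 has integer solutions if and only if gcd(73, 22) divides 53. Since 1 | 53, solutions exist.

Yes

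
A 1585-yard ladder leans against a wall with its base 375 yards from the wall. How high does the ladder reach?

The ladder, wall, and ground form a right triangle with hypotenuse 1585 and one leg 375.
By the Pythagorean theorem: h² = 1585² - 375² = 2512225 - 140625 = 2371600
h = √2371600 = 1540 yards

1540 yards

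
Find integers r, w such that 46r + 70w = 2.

Step 1: Check solvability.
gcd(46, 70) = 2
Since 2 divides 2, solutions exist.

Step 2: Apply extended Euclidean algorithm to find gcd.
We find integers such that 46*x0 + 70*y0 = 2

Step 3: Scale the particular solution.
Multiply by 2/2 = 1:
r = -3, w = 2

Step 4: Verify.
46*(-3) + 70*(2) = 2 = 2 ✓

r = -3, w = 2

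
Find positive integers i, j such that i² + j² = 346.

Search for i with 346 - i² a perfect square.
i = 11: 346 - 11² = 346 - 121 = 225 = 15² ✓
So i = 11, j = 15.

i = 11, j = 15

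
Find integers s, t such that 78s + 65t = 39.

Step 1: Check solvability.
gcd(78, 65) = 13
Since 13 divides 39, solutions exist.

Step 2: Apply extended Euclidean algorithm to find gcd.
We find integers such that 78*x0 + 65*y0 = 13

Step 3: Scale the particular solution.
Multiply by 39/13 = 3:
s = 3, t = -3

Step 4: Verify.
78*(3) + 65*(-3) = 39 = 39 ✓

s = 3, t = -3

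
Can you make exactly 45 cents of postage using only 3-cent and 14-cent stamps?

We need non-negative x, y with 3x + 14y = 45.
gcd(3, 14) = 1 divides 45, so integer solutions exist.
Search for a non-negative one: x = 1 gives 14y = 45 - 3 = 42, so y = 3.
Check: 3·1 + 14·3 = 45 ✓

Yes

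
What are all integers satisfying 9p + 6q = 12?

Step 1: Compute gcd(9, 6) = 3.
Since 3 divides 12, solutions exist.

Step 2: Find a particular solution using extended Euclidean algorithm.
We get p₀ = 4, q₀ = -4.
Check: 9*4 + 6*-4 = 12 = 12 ✓

Step 3: Write the general solution.
p = 4 + (6/3)t = 4 + 2t
q = -4 - (9/3)t = -4 - 3t
for any integer t.

p = 4 + 2t, q = -4 - 3t for integer t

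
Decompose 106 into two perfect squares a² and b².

We need to find integers a, b > 0 such that a² + b² = 106.
Trying a = 5: b² = 106 - 5² = 106 - 25 = 81
b = 9
Check: 5² + 9² = 25 + 81 = 106 ✓

106 = 5² + 9²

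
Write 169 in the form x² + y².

We need to find integers x, y > 0 such that x² + y² = 169.
Trying x = 5: y² = 169 - 5² = 169 - 25 = 144
y = 12
Check: 5² + 12² = 25 + 144 = 169 ✓

169 = 5² + 12²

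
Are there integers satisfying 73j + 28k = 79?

Step 1: Compute gcd(73, 28).
gcd(73, 28) = 1

Step 2: Check divisibility.
Does 1 divide 79? 79 = 1 x 79, so yes.

By the theorem on linear Diophantine equations, 73j + 28k = 79 has integer solutions if and only if gcd(73, 28) divides 79. Since 1 | 79, solutions exist.

Yes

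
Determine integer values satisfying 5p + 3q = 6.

Step 1: Check solvability.
gcd(5, 3) = 1
Since 1 divides 6, solutions exist.

Step 2: Apply extended Euclidean algorithm to find gcd.
We find integers such that 5*x0 + 3*y0 = 1

Step 3: Scale the particular solution.
Multiply by 6/1 = 6:
p = -6, q = 12

Step 4: Verify.
5*(-6) + 3*(12) = 6 = 6 ✓

p = -6, q = 12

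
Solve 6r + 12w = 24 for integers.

Step 1: Check solvability.
gcd(6, 12) = 6
Since 6 divides 24, solutions exist.

Step 2: Apply extended Euclidean algorithm to find gcd.
We find integers such that 6*x0 + 12*y0 = 6

Step 3: Scale the particular solution.
Multiply by 24/6 = 4:
r = 4, w = 0

Step 4: Verify.
6*(4) + 12*(0) = 24 = 24 ✓

r = 4, w = 0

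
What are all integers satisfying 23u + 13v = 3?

Step 1: Compute gcd(23, 13) = 1.
Since 1 divides 3, solutions exist.

Step 2: Find a particular solution using extended Euclidean algorithm.
We get u₀ = 12, v₀ = -21.
Check: 23*12 + 13*-21 = 3 = 3 ✓

Step 3: Write the general solution.
u = 12 + (13/1)t = 12 + 13t
v = -21 - (23/1)t = -21 - 23t
for any integer t.

u = 12 + 13t, v = -21 - 23t for integer t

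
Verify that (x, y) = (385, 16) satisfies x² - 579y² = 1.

Compute x² = 385² = 148225
Compute 579y² = 579·16² = 579·256 = 148224
x² - 579y² = 148225 - 148224 = 1
Since this equals 1, (385, 16) is a solution.

Yes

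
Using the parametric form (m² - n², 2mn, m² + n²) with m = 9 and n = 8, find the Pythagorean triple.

a = m² - n² = 81 - 64 = 17
b = 2mn = 2·9·8 = 144
c = m² + n² = 81 + 64 = 145
Verify: 17² + 144² = 289 + 20736 = 21025 = 145² ✓

(17, 144, 145)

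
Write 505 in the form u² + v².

We need to find integers u, v > 0 such that u² + v² = 505.
Trying u = 8: v² = 505 - 8² = 505 - 64 = 441
v = 21
Check: 8² + 21² = 64 + 441 = 505 ✓

505 = 8² + 21²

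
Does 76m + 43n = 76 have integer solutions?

Step 1: Compute gcd(76, 43).
gcd(76, 43) = 1

Step 2: Check divisibility.
Does 1 divide 76? 76 = 1 x 76, so yes.

By the theorem on linear Diophantine equations, 76m + 43n = 76 has integer solutions if and only if gcd(76, 43) divides 76. Since 1 | 76, solutions exist.

Yes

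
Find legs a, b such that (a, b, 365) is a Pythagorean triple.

We need a² + b² = 365² = 133225.
Trying: 357² + 76² = 127449 + 5776 = 133225 ✓

(357, 76, 365)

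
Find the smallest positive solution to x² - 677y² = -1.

We need x² = 677y² - 1. Try successive y:
y = 1: x² = 677·1² - 1 = 676 = 26² ✓
Check: 26² - 677·1² = 676 - 677 = -1 ✓

x = 26, y = 1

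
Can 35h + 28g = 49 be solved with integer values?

Step 1: Compute gcd(35, 28).
gcd(35, 28) = 7

Step 2: Check divisibility.
Does 7 divide 49? 49 = 7 x 7, so yes.

By the theorem on linear Diophantine equations, 35h + 28g = 49 has integer solutions if and only if gcd(35, 28) divides 49. Since 7 | 49, solutions exist.

Yes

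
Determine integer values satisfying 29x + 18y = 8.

Step 1: Check solvability.
gcd(29, 18) = 1
Since 1 divides 8, solutions exist.

Step 2: Apply extended Euclidean algorithm to find gcd.
We find integers such that 29*x0 + 18*y0 = 1

Step 3: Scale the particular solution.
Multiply by 8/1 = 8:
x = 40, y = -64

Step 4: Verify.
29*(40) + 18*(-64) = 8 = 8 ✓

x = 40, y = -64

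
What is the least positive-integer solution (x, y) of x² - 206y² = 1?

We seek the smallest positive integers (x, y) with x² - 206y² = 1, i.e., x² = 206y² + 1.
Try successive y values:
y = 1: x² = 206·1² + 1 = 207, not a perfect square
y = 2: x² = 206·2² + 1 = 825, not a perfect square
y = 3: x² = 206·3² + 1 = 1855, not a perfect square
... continuing the search (or via continued fractions) ...
y = 4148: x² = 206·4148² + 1 = 3544416225, x = 59535 ✓

Verify: 59535² - 206·4148² = 3544416225 - 3544416224 = 1 ✓

x = 59535, y = 4148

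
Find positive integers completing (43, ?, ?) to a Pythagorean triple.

We need the other leg and hypotenuse such that 43² + x² = c².
Take x = 924, c = 925: 43² + 924² = 1849 + 853776 = 855625 = 925² ✓
Triple: (43, 924, 925)

(43, 924, 925)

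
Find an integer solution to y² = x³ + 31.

Try small integer x values and check whether x³ + 31 is a perfect square.
x = -3: x³ + 31 = -3³ + 31 = -27 + 31 = 4
Is 4 a perfect square? 2² = 4 ✓
So (x, y) = (-3, -2) is a solution.

x = -3, y = -2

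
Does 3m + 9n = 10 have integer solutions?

Step 1: Compute gcd(3, 9).
gcd(3, 9) = 3

Step 2: Check divisibility.
Does 3 divide 10? 10 = 3 x 3 + 1, so no.

By the theorem on linear Diophantine equations, 3m + 9n = 10 has integer solutions if and only if gcd(3, 9) divides 10. Since 3 does not divide 10, no solutions exist.

No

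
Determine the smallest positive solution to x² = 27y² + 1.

We seek the smallest positive integers (x, y) with x² - 27y² = 1, i.e., x² = 27y² + 1.
Try successive y values:
y = 1: x² = 27·1² + 1 = 28, not a perfect square
y = 2: x² = 27·2² + 1 = 109, not a perfect square
y = 3: x² = 27·3² + 1 = 244, not a perfect square
... continuing the search (or via continued fractions) ...
y = 5: x² = 27·5² + 1 = 676, x = 26 ✓

Verify: 26² - 27·5² = 676 - 675 = 1 ✓

x = 26, y = 5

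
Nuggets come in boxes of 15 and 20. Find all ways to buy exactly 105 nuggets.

We need non-negative integers (x, y) with 15x + 20y = 105.
For each x in 0..7, check if 105 - 15x is a non-negative multiple of 20.
x = 3: 20y = 60, y = 3 ✓
x = 7: 20y = 0, y = 0 ✓

(3 boxes of 15, 3 boxes of 20), (7 boxes of 15, 0 boxes of 20)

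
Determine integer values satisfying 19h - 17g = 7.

Step 1: Check solvability.
gcd(19, 17) = 1
Since 1 divides 7, solutions exist.

Step 2: Apply extended Euclidean algorithm to find gcd.
We find integers such that 19*x0 + 17*y0 = 1

Step 3: Scale the particular solution.
Multiply by 7/1 = 7:
h = -56, g = -63

Step 4: Verify.
19*(-56) - 17*(-63) = 7 = 7 ✓

h = -56, g = -63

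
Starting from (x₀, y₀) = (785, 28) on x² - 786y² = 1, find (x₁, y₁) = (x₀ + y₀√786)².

Solutions to x² - Dy² = 1 are generated by powers of (x₀ + y₀√D).
The next solution satisfies x₁ + y₁√786 = (x₀ + y₀√786)², giving:
x₁ = x₀² + 786y₀² = 785² + 786·28² = 616225 + 616224 = 1232449
y₁ = 2x₀y₀ = 2·785·28 = 43960

Verify: 1232449² - 786·43960² = 1518930537601 - 1518930537600 = 1 ✓

x = 1232449, y = 43960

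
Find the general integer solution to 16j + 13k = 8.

Step 1: Compute gcd(16, 13) = 1.
Since 1 divides 8, solutions exist.

Step 2: Find a particular solution using extended Euclidean algorithm.
We get j₀ = -32, k₀ = 40.
Check: 16*-32 + 13*40 = 8 = 8 ✓

Step 3: Write the general solution.
j = -32 + (13/1)t = -32 + 13t
k = 40 - (16/1)t = 40 - 16t
for any integer t.

j = -32 + 13t, k = 40 - 16t for integer t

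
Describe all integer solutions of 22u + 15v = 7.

Step 1: Compute gcd(22, 15) = 1.
Since 1 divides 7, solutions exist.

Step 2: Find a particular solution using extended Euclidean algorithm.
We get u₀ = -14, v₀ = 21.
Check: 22*-14 + 15*21 = 7 = 7 ✓

Step 3: Write the general solution.
u = -14 + (15/1)t = -14 + 15t
v = 21 - (22/1)t = 21 - 22t
for any integer t.

u = -14 + 15t, v = 21 - 22t for integer t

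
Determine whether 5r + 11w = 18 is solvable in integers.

Step 1: Compute gcd(5, 11).
gcd(5, 11) = 1

Step 2: Check divisibility.
Does 1 divide 18? 18 = 1 x 18, so yes.

By the theorem on linear Diophantine equations, 5r + 11w = 18 has integer solutions if and only if gcd(5, 11) divides 18. Since 1 | 18, solutions exist.

Yes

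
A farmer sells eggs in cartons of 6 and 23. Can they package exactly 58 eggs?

We need non-negative a, b with 6a + 23b = 58.
gcd(6, 23) = 1 divides 58.
Try a = 2: 23b = 58 - 12 = 46, so b = 2.
One way: 2 cartons of 6 and 2 cartons of 23.

Yes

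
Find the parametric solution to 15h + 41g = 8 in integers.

Step 1: Compute gcd(15, 41) = 1.
Since 1 divides 8, solutions exist.

Step 2: Find a particular solution using extended Euclidean algorithm.
We get h₀ = 88, g₀ = -32.
Check: 15*88 + 41*-32 = 8 = 8 ✓

Step 3: Write the general solution.
h = 88 + (41/1)t = 88 + 41t
g = -32 - (15/1)t = -32 - 15t
for any integer t.

h = 88 + 41t, g = -32 - 15t for integer t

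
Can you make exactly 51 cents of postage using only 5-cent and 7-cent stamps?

We need non-negative x, y with 5x + 7y = 51.
gcd(5, 7) = 1 divides 51, so integer solutions exist.
Search for a non-negative one: x = 6 gives 7y = 51 - 30 = 21, so y = 3.
Check: 5·6 + 7·3 = 51 ✓

Yes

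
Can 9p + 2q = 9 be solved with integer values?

Step 1: Compute gcd(9, 2).
gcd(9, 2) = 1

Step 2: Check divisibility.
Does 1 divide 9? 9 = 1 x 9, so yes.

By the theorem on linear Diophantine equations, 9p + 2q = 9 has integer solutions if and only if gcd(9, 2) divides 9. Since 1 | 9, solutions exist.

Yes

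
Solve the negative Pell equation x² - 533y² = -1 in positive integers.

We need x² = 533y² - 1. Try successive y:
y = 1: x² = 533·1² - 1 = 532, not a perfect square
y = 2: x² = 533·2² - 1 = 2131, not a perfect square
y = 3: x² = 533·3² - 1 = 4796, not a perfect square
...
y = 265: x² = 533·265² - 1 = 37429924 = 6118² ✓
Check: 6118² - 533·265² = 37429924 - 37429925 = -1 ✓

x = 6118, y = 265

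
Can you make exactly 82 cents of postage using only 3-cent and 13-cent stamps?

We need non-negative x, y with 3x + 13y = 82.
gcd(3, 13) = 1 divides 82, so integer solutions exist.
Search for a non-negative one: x = 10 gives 13y = 82 - 30 = 52, so y = 4.
Check: 3·10 + 13·4 = 82 ✓

Yes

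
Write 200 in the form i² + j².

We need to find integers i, j > 0 such that i² + j² = 200.
Trying i = 2: j² = 200 - 2² = 200 - 4 = 196
j = 14
Check: 2² + 14² = 4 + 196 = 200 ✓

200 = 2² + 14²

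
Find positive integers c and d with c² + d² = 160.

We need to find integers c, d > 0 such that c² + d² = 160.
Trying c = 4: d² = 160 - 4² = 160 - 16 = 144
d = 12
Check: 4² + 12² = 16 + 144 = 160 ✓

160 = 4² + 12²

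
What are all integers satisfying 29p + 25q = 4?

Step 1: Compute gcd(29, 25) = 1.
Since 1 divides 4, solutions exist.

Step 2: Find a particular solution using extended Euclidean algorithm.
We get p₀ = -24, q₀ = 28.
Check: 29*-24 + 25*28 = 4 = 4 ✓

Step 3: Write the general solution.
p = -24 + (25/1)t = -24 + 25t
q = 28 - (29/1)t = 28 - 29t
for any integer t.

p = -24 + 25t, q = 28 - 29t for integer t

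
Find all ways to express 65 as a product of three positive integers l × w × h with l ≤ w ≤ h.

Iterate l from 1 to ⌊65^(1/3)⌋. For each l dividing 65, iterate w ≥ l with w dividing 65/l, and set h = 65/(l·w).
Triples found (2): (1×1×65), (1×5×13)

(1×1×65), (1×5×13)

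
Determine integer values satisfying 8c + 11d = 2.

Step 1: Check solvability.
gcd(8, 11) = 1
Since 1 divides 2, solutions exist.

Step 2: Apply extended Euclidean algorithm to find gcd.
We find integers such that 8*x0 + 11*y0 = 1

Step 3: Scale the particular solution.
Multiply by 2/1 = 2:
c = -8, d = 6

Step 4: Verify.
8*(-8) + 11*(6) = 2 = 2 ✓

c = -8, d = 6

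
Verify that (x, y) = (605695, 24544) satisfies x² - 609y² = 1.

Compute x² = 605695² = 366866433025
Compute 609y² = 609·24544² = 609·602407936 = 366866433024
x² - 609y² = 366866433025 - 366866433024 = 1
Since this equals 1, (605695, 24544) is a solution.

Yes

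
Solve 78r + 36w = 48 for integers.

Step 1: Check solvability.
gcd(78, 36) = 6
Since 6 divides 48, solutions exist.

Step 2: Apply extended Euclidean algorithm to find gcd.
We find integers such that 78*x0 + 36*y0 = 6

Step 3: Scale the particular solution.
Multiply by 48/6 = 8:
r = 8, w = -16

Step 4: Verify.
78*(8) + 36*(-16) = 48 = 48 ✓

r = 8, w = -16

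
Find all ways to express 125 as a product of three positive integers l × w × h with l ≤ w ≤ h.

Iterate l from 1 to ⌊125^(1/3)⌋. For each l dividing 125, iterate w ≥ l with w dividing 125/l, and set h = 125/(l·w).
Triples found (3): (1×1×125), (1×5×25), (5×5×5)

(1×1×125), (1×5×25), (5×5×5)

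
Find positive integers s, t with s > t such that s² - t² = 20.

Factor: s² - t² = (s+t)(s-t) = 20.
We need two factors of 20 with the same parity.
Use s+t = 10 and s-t = 2 (product 10·2 = 20).
Adding: 2s = 12, so s = 6.
Subtracting: 2t = 8, so t = 4.
Check: 6² - 4² = 36 - 16 = 20 ✓

s = 6, t = 4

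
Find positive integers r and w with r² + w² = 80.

We need to find integers r, w > 0 such that r² + w² = 80.
Trying r = 4: w² = 80 - 4² = 80 - 16 = 64
w = 8
Check: 4² + 8² = 16 + 64 = 80 ✓

80 = 4² + 8²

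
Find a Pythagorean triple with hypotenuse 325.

We need a² + b² = 325² = 105625.
Trying: 253² + 204² = 64009 + 41616 = 105625 ✓

(253, 204, 325)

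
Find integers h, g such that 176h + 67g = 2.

Step 1: Check solvability.
gcd(176, 67) = 1
Since 1 divides 2, solutions exist.

Step 2: Apply extended Euclidean algorithm to find gcd.
We find integers such that 176*x0 + 67*y0 = 1

Step 3: Scale the particular solution.
Multiply by 2/1 = 2:
h = 16, g = -42

Step 4: Verify.
176*(16) + 67*(-42) = 2 = 2 ✓

h = 16, g = -42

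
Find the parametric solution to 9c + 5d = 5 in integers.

Step 1: Compute gcd(9, 5) = 1.
Since 1 divides 5, solutions exist.

Step 2: Find a particular solution using extended Euclidean algorithm.
We get c₀ = -5, d₀ = 10.
Check: 9*-5 + 5*10 = 5 = 5 ✓

Step 3: Write the general solution.
c = -5 + (5/1)t = -5 + 5t
d = 10 - (9/1)t = 10 - 9t
for any integer t.

c = -5 + 5t, d = 10 - 9t for integer t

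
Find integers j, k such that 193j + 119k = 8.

Step 1: Check solvability.
gcd(193, 119) = 1
Since 1 divides 8, solutions exist.

Step 2: Apply extended Euclidean algorithm to find gcd.
We find integers such that 193*x0 + 119*y0 = 1

Step 3: Scale the particular solution.
Multiply by 8/1 = 8:
j = 296, k = -480

Step 4: Verify.
193*(296) + 119*(-480) = 8 = 8 ✓

j = 296, k = -480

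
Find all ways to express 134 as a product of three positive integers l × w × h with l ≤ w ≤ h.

Iterate l from 1 to ⌊134^(1/3)⌋. For each l dividing 134, iterate w ≥ l with w dividing 134/l, and set h = 134/(l·w).
Triples found (2): (1×1×134), (1×2×67)

(1×1×134), (1×2×67)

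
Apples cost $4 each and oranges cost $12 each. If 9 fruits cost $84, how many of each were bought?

Let a = apples, o = oranges.
a + o = 9
4a + 12o = 84
Substitute o = 9 - a:
4a + 12(9 - a) = 84
(4 - 12)a = 84 - 108
-8a = -24
a = 3, o = 9 - 3 = 6

Apples: 3, Oranges: 6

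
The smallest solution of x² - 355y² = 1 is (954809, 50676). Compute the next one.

Solutions to x² - Dy² = 1 are generated by powers of (x₀ + y₀√D).
The next solution satisfies x₁ + y₁√355 = (x₀ + y₀√355)², giving:
x₁ = x₀² + 355y₀² = 954809² + 355·50676² = 911660226481 + 911660226480 = 1823320452961
y₁ = 2x₀y₀ = 2·954809·50676 = 96771801768

Verify: 1823320452961² - 355·96771801768² = 3324497474185906213667521 - 3324497474185906213667520 = 1 ✓

x = 1823320452961, y = 96771801768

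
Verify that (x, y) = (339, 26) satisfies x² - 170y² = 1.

Compute x² = 339² = 114921
Compute 170y² = 170·26² = 170·676 = 114920
x² - 170y² = 114921 - 114920 = 1
Since this equals 1, (339, 26) is a solution.

Yes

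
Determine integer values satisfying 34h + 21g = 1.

Step 1: Check solvability.
gcd(34, 21) = 1
Since 1 divides 1, solutions exist.

Step 2: Apply extended Euclidean algorithm to find gcd.
We find integers such that 34*x0 + 21*y0 = 1

Step 3: Scale the particular solution.
Multiply by 1/1 = 1:
h = -8, g = 13

Step 4: Verify.
34*(-8) + 21*(13) = 1 = 1 ✓

h = -8, g = 13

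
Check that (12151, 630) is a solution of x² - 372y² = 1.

Compute x² = 12151² = 147646801
Compute 372y² = 372·630² = 372·396900 = 147646800
x² - 372y² = 147646801 - 147646800 = 1
Since this equals 1, (12151, 630) is a solution.

Yes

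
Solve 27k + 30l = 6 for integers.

Step 1: Check solvability.
gcd(27, 30) = 3
Since 3 divides 6, solutions exist.

Step 2: Apply extended Euclidean algorithm to find gcd.
We find integers such that 27*x0 + 30*y0 = 3

Step 3: Scale the particular solution.
Multiply by 6/3 = 2:
k = -2, l = 2

Step 4: Verify.
27*(-2) + 30*(2) = 6 = 6 ✓

k = -2, l = 2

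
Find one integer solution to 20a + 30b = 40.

Step 1: Check solvability.
gcd(20, 30) = 10
Since 10 divides 40, solutions exist.

Step 2: Apply extended Euclidean algorithm to find gcd.
We find integers such that 20*x0 + 30*y0 = 10

Step 3: Scale the particular solution.
Multiply by 40/10 = 4:
a = -4, b = 4

Step 4: Verify.
20*(-4) + 30*(4) = 40 = 40 ✓

a = -4, b = 4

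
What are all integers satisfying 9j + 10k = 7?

Step 1: Compute gcd(9, 10) = 1.
Since 1 divides 7, solutions exist.

Step 2: Find a particular solution using extended Euclidean algorithm.
We get j₀ = -7, k₀ = 7.
Check: 9*-7 + 10*7 = 7 = 7 ✓

Step 3: Write the general solution.
j = -7 + (10/1)t = -7 + 10t
k = 7 - (9/1)t = 7 - 9t
for any integer t.

j = -7 + 10t, k = 7 - 9t for integer t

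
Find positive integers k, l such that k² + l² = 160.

Search for k with 160 - k² a perfect square.
k = 4: 160 - 4² = 160 - 16 = 144 = 12² ✓
So k = 4, l = 12.

k = 4, l = 12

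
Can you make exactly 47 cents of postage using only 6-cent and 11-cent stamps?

We need non-negative x, y with 6x + 11y = 47.
gcd(6, 11) = 1 divides 47, so integer solutions exist.
Search for a non-negative one: x = 6 gives 11y = 47 - 36 = 11, so y = 1.
Check: 6·6 + 11·1 = 47 ✓

Yes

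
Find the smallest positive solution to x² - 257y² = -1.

We need x² = 257y² - 1. Try successive y:
y = 1: x² = 257·1² - 1 = 256 = 16² ✓
Check: 16² - 257·1² = 256 - 257 = -1 ✓

x = 16, y = 1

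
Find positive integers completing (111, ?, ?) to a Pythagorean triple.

We need the other leg and hypotenuse such that 111² + x² = c².
Take x = 680, c = 689: 111² + 680² = 12321 + 462400 = 474721 = 689² ✓
Triple: (111, 680, 689)

(111, 680, 689)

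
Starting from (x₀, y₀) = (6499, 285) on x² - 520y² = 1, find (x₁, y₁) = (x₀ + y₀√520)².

Solutions to x² - Dy² = 1 are generated by powers of (x₀ + y₀√D).
The next solution satisfies x₁ + y₁√520 = (x₀ + y₀√520)², giving:
x₁ = x₀² + 520y₀² = 6499² + 520·285² = 42237001 + 42237000 = 84474001
y₁ = 2x₀y₀ = 2·6499·285 = 3704430

Verify: 84474001² - 520·3704430² = 7135856844948001 - 7135856844948000 = 1 ✓

x = 84474001, y = 3704430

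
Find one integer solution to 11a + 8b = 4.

Step 1: Check solvability.
gcd(11, 8) = 1
Since 1 divides 4, solutions exist.

Step 2: Apply extended Euclidean algorithm to find gcd.
We find integers such that 11*x0 + 8*y0 = 1

Step 3: Scale the particular solution.
Multiply by 4/1 = 4:
a = 12, b = -16

Step 4: Verify.
11*(12) + 8*(-16) = 4 = 4 ✓

a = 12, b = -16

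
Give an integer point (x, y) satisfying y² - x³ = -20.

Try small integer x values and check whether x³ - 20 is a perfect square.
x = 6: x³ - 20 = 6³ - 20 = 216 - 20 = 196
Is 196 a perfect square? 14² = 196 ✓
So (x, y) = (6, -14) is a solution.

x = 6, y = -14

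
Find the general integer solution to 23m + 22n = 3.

Step 1: Compute gcd(23, 22) = 1.
Since 1 divides 3, solutions exist.

Step 2: Find a particular solution using extended Euclidean algorithm.
We get m₀ = 3, n₀ = -3.
Check: 23*3 + 22*-3 = 3 = 3 ✓

Step 3: Write the general solution.
m = 3 + (22/1)t = 3 + 22t
n = -3 - (23/1)t = -3 - 23t
for any integer t.

m = 3 + 22t, n = -3 - 23t for integer t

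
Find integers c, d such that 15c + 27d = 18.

Step 1: Check solvability.
gcd(15, 27) = 3
Since 3 divides 18, solutions exist.

Step 2: Apply extended Euclidean algorithm to find gcd.
We find integers such that 15*x0 + 27*y0 = 3

Step 3: Scale the particular solution.
Multiply by 18/3 = 6:
c = 12, d = -6

Step 4: Verify.
15*(12) + 27*(-6) = 18 = 18 ✓

c = 12, d = -6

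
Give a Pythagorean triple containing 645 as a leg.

We need the other leg and hypotenuse such that 645² + x² = c².
Take x = 812, c = 1037: 645² + 812² = 416025 + 659344 = 1075369 = 1037² ✓
Triple: (645, 812, 1037)

(645, 812, 1037)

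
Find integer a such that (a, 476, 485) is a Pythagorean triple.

a² = c² - b² = 485² - 476² = 235225 - 226576 = 8649
a = sqrt(8649) = 93

93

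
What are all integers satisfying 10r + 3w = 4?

Step 1: Compute gcd(10, 3) = 1.
Since 1 divides 4, solutions exist.

Step 2: Find a particular solution using extended Euclidean algorithm.
We get r₀ = 4, w₀ = -12.
Check: 10*4 + 3*-12 = 4 = 4 ✓

Step 3: Write the general solution.
r = 4 + (3/1)t = 4 + 3t
w = -12 - (10/1)t = -12 - 10t
for any integer t.

r = 4 + 3t, w = -12 - 10t for integer t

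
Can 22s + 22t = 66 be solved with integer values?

Step 1: Compute gcd(22, 22).
gcd(22, 22) = 22

Step 2: Check divisibility.
Does 22 divide 66? 66 = 22 x 3, so yes.

By the theorem on linear Diophantine equations, 22s + 22t = 66 has integer solutions if and only if gcd(22, 22) divides 66. Since 22 | 66, solutions exist.

Yes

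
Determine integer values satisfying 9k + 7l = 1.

Step 1: Check solvability.
gcd(9, 7) = 1
Since 1 divides 1, solutions exist.

Step 2: Apply extended Euclidean algorithm to find gcd.
We find integers such that 9*x0 + 7*y0 = 1

Step 3: Scale the particular solution.
Multiply by 1/1 = 1:
k = -3, l = 4

Step 4: Verify.
9*(-3) + 7*(4) = 1 = 1 ✓

k = -3, l = 4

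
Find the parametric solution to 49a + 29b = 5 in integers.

Step 1: Compute gcd(49, 29) = 1.
Since 1 divides 5, solutions exist.

Step 2: Find a particular solution using extended Euclidean algorithm.
We get a₀ = -65, b₀ = 110.
Check: 49*-65 + 29*110 = 5 = 5 ✓

Step 3: Write the general solution.
a = -65 + (29/1)t = -65 + 29t
b = 110 - (49/1)t = 110 - 49t
for any integer t.

a = -65 + 29t, b = 110 - 49t for integer t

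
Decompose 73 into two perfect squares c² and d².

We need to find integers c, d > 0 such that c² + d² = 73.
Trying c = 3: d² = 73 - 3² = 73 - 9 = 64
d = 8
Check: 3² + 8² = 9 + 64 = 73 ✓

73 = 3² + 8²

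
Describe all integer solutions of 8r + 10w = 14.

Step 1: Compute gcd(8, 10) = 2.
Since 2 divides 14, solutions exist.

Step 2: Find a particular solution using extended Euclidean algorithm.
We get r₀ = -7, w₀ = 7.
Check: 8*-7 + 10*7 = 14 = 14 ✓

Step 3: Write the general solution.
r = -7 + (10/2)t = -7 + 5t
w = 7 - (8/2)t = 7 - 4t
for any integer t.

r = -7 + 5t, w = 7 - 4t for integer t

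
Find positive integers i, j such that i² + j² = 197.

Search for i with 197 - i² a perfect square.
i = 1: 197 - 1² = 197 - 1 = 196 = 14² ✓
So i = 1, j = 14.

i = 1, j = 14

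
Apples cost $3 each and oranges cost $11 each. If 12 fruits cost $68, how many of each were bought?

Let a = apples, o = oranges.
a + o = 12
3a + 11o = 68
Substitute o = 12 - a:
3a + 11(12 - a) = 68
(3 - 11)a = 68 - 132
-8a = -64
a = 8, o = 12 - 8 = 4

Apples: 8, Oranges: 4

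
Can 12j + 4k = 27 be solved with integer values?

Step 1: Compute gcd(12, 4).
gcd(12, 4) = 4

Step 2: Check divisibility.
Does 4 divide 27? 27 = 4 x 6 + 3, so no.

By the theorem on linear Diophantine equations, 12j + 4k = 27 has integer solutions if and only if gcd(12, 4) divides 27. Since 4 does not divide 27, no solutions exist.

No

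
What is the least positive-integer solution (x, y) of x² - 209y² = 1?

We seek the smallest positive integers (x, y) with x² - 209y² = 1, i.e., x² = 209y² + 1.
Try successive y values:
y = 1: x² = 209·1² + 1 = 210, not a perfect square
y = 2: x² = 209·2² + 1 = 837, not a perfect square
y = 3: x² = 209·3² + 1 = 1882, not a perfect square
... continuing the search (or via continued fractions) ...
y = 3220: x² = 209·3220² + 1 = 2166995601, x = 46551 ✓

Verify: 46551² - 209·3220² = 2166995601 - 2166995600 = 1 ✓

x = 46551, y = 3220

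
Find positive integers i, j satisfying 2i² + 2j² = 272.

Try small values of i and check whether (272 - 2i²)/2 is a perfect square.
i = 10: 2·10² = 200, so 2j² = 272 - 200 = 72, giving j² = 36, j = 6.
Check: 2·10² + 2·6² = 200 + 72 = 272 ✓

i = 10, j = 6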